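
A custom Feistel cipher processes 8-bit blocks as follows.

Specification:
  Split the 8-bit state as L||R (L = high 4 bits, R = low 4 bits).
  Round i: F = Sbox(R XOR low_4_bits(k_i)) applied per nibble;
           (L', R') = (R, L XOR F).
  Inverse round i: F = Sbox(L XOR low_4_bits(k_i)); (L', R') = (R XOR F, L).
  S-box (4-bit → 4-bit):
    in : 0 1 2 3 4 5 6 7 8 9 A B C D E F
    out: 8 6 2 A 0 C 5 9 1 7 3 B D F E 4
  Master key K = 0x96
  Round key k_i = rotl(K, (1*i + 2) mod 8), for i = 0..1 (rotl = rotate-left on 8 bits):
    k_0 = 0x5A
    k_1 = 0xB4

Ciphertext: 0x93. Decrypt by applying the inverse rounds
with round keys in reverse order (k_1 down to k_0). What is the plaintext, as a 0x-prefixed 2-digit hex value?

s_0 = ciphertext = 0x93
s_1 = InvRound(s_0, k_1) = 0xC9
s_2 = InvRound(s_1, k_0) = 0xCC

0xCC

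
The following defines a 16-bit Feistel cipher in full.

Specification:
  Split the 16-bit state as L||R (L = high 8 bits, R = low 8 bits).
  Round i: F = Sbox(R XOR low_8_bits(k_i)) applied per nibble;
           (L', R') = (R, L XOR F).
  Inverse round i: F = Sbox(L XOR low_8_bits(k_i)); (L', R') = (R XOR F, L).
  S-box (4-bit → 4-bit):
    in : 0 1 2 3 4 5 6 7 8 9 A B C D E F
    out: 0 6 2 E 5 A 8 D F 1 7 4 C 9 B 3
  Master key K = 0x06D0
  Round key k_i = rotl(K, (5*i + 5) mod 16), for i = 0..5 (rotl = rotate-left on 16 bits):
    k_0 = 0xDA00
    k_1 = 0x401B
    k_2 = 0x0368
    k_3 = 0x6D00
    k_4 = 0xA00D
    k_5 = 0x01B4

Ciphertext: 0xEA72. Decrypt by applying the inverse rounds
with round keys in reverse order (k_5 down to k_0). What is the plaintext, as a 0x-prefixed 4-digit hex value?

0xBFB2

s_0 = ciphertext = 0xEA72
s_1 = InvRound(s_0, k_5) = 0xD9EA
s_2 = InvRound(s_1, k_4) = 0x7FD9
s_3 = InvRound(s_2, k_3) = 0x0A7F
s_4 = InvRound(s_3, k_2) = 0xFD0A
s_5 = InvRound(s_4, k_1) = 0xB2FD
s_6 = InvRound(s_5, k_0) = 0xBFB2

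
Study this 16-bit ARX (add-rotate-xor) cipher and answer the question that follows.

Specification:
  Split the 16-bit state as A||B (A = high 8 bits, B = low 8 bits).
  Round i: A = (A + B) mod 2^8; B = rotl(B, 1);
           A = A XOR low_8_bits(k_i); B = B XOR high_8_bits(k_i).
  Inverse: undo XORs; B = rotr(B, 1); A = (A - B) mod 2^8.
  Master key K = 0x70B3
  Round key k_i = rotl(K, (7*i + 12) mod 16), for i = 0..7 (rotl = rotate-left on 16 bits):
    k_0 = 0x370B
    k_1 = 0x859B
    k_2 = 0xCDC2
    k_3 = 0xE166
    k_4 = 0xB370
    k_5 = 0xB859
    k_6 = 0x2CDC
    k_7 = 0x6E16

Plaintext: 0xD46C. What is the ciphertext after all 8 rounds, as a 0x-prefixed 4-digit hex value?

0xC978

s_0 = plaintext = 0xD46C
s_1 = Round(s_0, k_0) = 0x4BEF
s_2 = Round(s_1, k_1) = 0xA15A
s_3 = Round(s_2, k_2) = 0x3979
s_4 = Round(s_3, k_3) = 0xD413
s_5 = Round(s_4, k_4) = 0x9795
s_6 = Round(s_5, k_5) = 0x7593
s_7 = Round(s_6, k_6) = 0xD40B
s_8 = Round(s_7, k_7) = 0xC978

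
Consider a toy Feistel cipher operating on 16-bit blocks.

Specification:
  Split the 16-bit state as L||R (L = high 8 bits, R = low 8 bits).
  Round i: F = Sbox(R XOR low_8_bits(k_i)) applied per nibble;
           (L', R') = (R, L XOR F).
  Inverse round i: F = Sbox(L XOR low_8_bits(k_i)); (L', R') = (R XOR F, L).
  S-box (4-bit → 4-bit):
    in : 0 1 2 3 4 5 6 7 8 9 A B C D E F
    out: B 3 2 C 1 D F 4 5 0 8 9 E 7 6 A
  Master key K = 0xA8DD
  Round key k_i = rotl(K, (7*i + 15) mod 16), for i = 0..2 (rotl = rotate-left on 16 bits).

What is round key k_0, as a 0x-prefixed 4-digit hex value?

0xD46E

K = 0xA8DD
k_0 = rotl(K, (7*0+15) mod 16) = rotl(K, 15) = 0xD46E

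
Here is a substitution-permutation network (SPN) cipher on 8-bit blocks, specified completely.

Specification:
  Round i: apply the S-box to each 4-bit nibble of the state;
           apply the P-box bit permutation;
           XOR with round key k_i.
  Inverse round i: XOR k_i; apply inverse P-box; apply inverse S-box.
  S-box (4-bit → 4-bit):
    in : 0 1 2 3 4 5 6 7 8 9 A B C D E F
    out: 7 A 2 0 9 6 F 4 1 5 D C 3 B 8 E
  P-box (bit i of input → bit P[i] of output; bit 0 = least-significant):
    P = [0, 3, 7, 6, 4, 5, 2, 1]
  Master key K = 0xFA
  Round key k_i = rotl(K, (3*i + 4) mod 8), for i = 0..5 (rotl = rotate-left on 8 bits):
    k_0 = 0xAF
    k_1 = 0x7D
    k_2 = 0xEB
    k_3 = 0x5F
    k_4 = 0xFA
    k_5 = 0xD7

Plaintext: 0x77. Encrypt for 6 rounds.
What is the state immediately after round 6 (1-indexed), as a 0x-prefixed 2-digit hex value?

s_0 = plaintext = 0x77
s_1 = Round(s_0, k_0) = 0x2B
s_2 = Round(s_1, k_1) = 0x9D
s_3 = Round(s_2, k_2) = 0xB6
s_4 = Round(s_3, k_3) = 0x90
s_5 = Round(s_4, k_4) = 0x67
s_6 = Round(s_5, k_5) = 0x61

0x61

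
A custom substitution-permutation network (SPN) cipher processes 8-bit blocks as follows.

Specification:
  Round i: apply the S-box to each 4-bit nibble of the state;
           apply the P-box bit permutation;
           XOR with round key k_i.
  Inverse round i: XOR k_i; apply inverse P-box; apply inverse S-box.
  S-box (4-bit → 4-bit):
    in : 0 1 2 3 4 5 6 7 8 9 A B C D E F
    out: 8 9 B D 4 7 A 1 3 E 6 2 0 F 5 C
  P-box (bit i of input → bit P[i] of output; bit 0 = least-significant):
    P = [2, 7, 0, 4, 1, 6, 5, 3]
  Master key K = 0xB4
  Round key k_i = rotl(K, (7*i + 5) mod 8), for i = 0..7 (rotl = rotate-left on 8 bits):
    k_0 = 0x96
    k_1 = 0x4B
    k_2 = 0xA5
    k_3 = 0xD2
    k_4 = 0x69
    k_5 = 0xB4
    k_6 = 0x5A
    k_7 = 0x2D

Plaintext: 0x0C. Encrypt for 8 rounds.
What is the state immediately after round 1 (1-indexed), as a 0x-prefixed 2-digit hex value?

s_0 = plaintext = 0x0C
s_1 = Round(s_0, k_0) = 0x9E
s_2 = Round(s_1, k_1) = 0x26
s_3 = Round(s_2, k_2) = 0x7F
s_4 = Round(s_3, k_3) = 0xC1
s_5 = Round(s_4, k_4) = 0x7D
s_6 = Round(s_5, k_5) = 0x23
s_7 = Round(s_6, k_6) = 0x05
s_8 = Round(s_7, k_7) = 0xA0

0x9E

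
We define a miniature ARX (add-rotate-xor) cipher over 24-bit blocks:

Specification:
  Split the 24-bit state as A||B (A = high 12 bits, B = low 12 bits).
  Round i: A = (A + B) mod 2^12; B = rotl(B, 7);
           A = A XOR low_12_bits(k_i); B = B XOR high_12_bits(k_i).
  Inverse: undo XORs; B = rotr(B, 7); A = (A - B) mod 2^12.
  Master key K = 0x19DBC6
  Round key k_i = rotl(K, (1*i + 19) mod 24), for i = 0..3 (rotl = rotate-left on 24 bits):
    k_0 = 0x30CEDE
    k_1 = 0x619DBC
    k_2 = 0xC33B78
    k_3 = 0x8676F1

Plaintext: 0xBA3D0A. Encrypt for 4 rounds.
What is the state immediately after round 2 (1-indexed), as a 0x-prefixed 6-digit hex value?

0x16B42A

s_0 = plaintext = 0xBA3D0A
s_1 = Round(s_0, k_0) = 0x673664
s_2 = Round(s_1, k_1) = 0x16B42A
s_3 = Round(s_2, k_2) = 0xEED912
s_4 = Round(s_3, k_3) = 0x10E12F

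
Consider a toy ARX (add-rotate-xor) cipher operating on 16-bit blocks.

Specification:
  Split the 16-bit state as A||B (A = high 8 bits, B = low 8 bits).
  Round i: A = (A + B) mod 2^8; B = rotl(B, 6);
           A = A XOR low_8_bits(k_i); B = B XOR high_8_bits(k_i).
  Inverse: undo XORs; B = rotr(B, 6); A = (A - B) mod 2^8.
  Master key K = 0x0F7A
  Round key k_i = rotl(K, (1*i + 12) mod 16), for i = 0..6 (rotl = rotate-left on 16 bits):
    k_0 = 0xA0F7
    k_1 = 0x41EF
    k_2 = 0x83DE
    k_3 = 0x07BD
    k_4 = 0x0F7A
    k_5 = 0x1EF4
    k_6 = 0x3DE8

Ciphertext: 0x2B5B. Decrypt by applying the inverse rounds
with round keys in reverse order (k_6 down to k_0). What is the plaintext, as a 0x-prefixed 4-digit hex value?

0xF635

s_0 = ciphertext = 0x2B5B
s_1 = InvRound(s_0, k_6) = 0x2A99
s_2 = InvRound(s_1, k_5) = 0xC01E
s_3 = InvRound(s_2, k_4) = 0x7644
s_4 = InvRound(s_3, k_3) = 0xBE0D
s_5 = InvRound(s_4, k_2) = 0x263A
s_6 = InvRound(s_5, k_1) = 0xDCED
s_7 = InvRound(s_6, k_0) = 0xF635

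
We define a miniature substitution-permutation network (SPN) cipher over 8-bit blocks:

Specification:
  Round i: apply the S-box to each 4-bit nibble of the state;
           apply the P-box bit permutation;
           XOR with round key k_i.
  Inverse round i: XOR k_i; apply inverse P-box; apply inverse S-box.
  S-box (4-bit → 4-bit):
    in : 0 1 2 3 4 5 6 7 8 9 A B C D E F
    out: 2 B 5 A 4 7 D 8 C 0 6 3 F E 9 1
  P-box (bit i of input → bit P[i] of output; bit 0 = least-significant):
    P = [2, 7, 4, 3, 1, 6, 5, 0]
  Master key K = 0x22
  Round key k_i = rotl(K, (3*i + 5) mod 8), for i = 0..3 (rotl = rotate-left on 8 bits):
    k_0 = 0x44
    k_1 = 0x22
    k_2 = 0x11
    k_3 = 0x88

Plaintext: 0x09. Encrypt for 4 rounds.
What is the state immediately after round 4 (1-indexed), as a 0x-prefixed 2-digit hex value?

s_0 = plaintext = 0x09
s_1 = Round(s_0, k_0) = 0x04
s_2 = Round(s_1, k_1) = 0x72
s_3 = Round(s_2, k_2) = 0x04
s_4 = Round(s_3, k_3) = 0xD8

0xD8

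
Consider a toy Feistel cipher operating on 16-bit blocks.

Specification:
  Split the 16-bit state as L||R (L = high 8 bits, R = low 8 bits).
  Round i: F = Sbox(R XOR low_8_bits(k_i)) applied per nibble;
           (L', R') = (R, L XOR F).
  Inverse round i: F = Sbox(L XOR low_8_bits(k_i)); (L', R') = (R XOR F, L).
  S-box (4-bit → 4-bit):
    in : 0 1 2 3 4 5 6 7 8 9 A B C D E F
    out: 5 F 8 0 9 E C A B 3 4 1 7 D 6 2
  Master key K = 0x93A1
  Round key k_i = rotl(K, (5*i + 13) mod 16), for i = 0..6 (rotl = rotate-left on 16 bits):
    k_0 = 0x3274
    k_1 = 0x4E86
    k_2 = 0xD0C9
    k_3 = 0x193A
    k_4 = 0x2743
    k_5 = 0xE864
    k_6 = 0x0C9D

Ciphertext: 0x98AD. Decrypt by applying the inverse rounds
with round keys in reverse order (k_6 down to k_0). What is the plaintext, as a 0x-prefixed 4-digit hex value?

s_0 = ciphertext = 0x98AD
s_1 = InvRound(s_0, k_6) = 0xF398
s_2 = InvRound(s_1, k_5) = 0xA2F3
s_3 = InvRound(s_2, k_4) = 0x9CA2
s_4 = InvRound(s_3, k_3) = 0xEE9C
s_5 = InvRound(s_4, k_2) = 0x16EE
s_6 = InvRound(s_5, k_1) = 0xDB16
s_7 = InvRound(s_6, k_0) = 0x54DB

0x54DB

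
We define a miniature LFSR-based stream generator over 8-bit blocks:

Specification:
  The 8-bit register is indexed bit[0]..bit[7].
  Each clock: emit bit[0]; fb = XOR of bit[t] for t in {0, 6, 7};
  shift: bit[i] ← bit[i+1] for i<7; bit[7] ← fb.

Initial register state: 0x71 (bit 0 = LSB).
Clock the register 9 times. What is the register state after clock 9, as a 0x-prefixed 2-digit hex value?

reg_0 = 0x71
clock 1: out=1, reg = 0x38
clock 2: out=0, reg = 0x1C
clock 3: out=0, reg = 0x0E
clock 4: out=0, reg = 0x07
clock 5: out=1, reg = 0x83
clock 6: out=1, reg = 0x41
clock 7: out=1, reg = 0x20
clock 8: out=0, reg = 0x10
clock 9: out=0, reg = 0x08

0x08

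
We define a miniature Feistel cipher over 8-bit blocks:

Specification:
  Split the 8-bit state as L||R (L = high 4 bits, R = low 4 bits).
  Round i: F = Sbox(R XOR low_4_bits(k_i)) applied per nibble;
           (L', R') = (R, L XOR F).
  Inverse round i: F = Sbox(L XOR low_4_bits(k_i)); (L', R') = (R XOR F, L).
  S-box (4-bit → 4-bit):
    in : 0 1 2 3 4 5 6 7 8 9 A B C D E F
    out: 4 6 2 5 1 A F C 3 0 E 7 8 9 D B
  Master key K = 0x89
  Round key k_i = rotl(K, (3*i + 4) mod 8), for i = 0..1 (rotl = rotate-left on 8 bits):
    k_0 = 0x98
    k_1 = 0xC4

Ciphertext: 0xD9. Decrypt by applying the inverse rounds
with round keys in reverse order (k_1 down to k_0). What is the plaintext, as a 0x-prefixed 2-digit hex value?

0xB9

s_0 = ciphertext = 0xD9
s_1 = InvRound(s_0, k_1) = 0x9D
s_2 = InvRound(s_1, k_0) = 0xB9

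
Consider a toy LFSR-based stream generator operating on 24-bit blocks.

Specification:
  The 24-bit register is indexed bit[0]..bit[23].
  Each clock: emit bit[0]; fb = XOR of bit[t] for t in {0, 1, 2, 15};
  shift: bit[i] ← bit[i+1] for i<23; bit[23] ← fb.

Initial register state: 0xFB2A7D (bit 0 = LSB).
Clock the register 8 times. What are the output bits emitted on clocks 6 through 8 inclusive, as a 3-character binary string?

reg_0 = 0xFB2A7D
clock 1: out=1, reg = 0x7D953E
clock 2: out=0, reg = 0xBECA9F
clock 3: out=1, reg = 0x5F654F
clock 4: out=1, reg = 0xAFB2A7
clock 5: out=1, reg = 0x57D953
clock 6: out=1, reg = 0xABECA9
clock 7: out=1, reg = 0x55F654
clock 8: out=0, reg = 0x2AFB2A

110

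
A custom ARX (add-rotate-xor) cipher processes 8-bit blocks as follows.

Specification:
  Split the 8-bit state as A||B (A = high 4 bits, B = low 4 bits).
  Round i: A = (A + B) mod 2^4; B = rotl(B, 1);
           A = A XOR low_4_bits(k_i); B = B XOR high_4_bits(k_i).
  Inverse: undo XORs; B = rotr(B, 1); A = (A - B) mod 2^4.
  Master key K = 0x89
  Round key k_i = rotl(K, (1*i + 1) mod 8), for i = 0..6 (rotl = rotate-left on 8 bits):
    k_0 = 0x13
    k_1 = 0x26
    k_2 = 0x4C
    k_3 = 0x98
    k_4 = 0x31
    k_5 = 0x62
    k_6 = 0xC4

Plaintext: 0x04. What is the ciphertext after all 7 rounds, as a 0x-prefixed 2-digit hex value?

0xB6

s_0 = plaintext = 0x04
s_1 = Round(s_0, k_0) = 0x79
s_2 = Round(s_1, k_1) = 0x61
s_3 = Round(s_2, k_2) = 0xB6
s_4 = Round(s_3, k_3) = 0x95
s_5 = Round(s_4, k_4) = 0xF9
s_6 = Round(s_5, k_5) = 0xA5
s_7 = Round(s_6, k_6) = 0xB6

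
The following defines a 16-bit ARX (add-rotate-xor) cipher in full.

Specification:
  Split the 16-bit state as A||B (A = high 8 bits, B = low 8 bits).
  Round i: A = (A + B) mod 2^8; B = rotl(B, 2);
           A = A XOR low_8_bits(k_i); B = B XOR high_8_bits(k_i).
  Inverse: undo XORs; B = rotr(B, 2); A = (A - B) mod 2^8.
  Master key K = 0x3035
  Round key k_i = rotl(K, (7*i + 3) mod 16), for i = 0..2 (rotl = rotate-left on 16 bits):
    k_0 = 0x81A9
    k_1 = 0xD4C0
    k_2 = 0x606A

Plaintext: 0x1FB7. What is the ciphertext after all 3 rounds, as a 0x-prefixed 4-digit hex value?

0xADC6

s_0 = plaintext = 0x1FB7
s_1 = Round(s_0, k_0) = 0x7F5F
s_2 = Round(s_1, k_1) = 0x1EA9
s_3 = Round(s_2, k_2) = 0xADC6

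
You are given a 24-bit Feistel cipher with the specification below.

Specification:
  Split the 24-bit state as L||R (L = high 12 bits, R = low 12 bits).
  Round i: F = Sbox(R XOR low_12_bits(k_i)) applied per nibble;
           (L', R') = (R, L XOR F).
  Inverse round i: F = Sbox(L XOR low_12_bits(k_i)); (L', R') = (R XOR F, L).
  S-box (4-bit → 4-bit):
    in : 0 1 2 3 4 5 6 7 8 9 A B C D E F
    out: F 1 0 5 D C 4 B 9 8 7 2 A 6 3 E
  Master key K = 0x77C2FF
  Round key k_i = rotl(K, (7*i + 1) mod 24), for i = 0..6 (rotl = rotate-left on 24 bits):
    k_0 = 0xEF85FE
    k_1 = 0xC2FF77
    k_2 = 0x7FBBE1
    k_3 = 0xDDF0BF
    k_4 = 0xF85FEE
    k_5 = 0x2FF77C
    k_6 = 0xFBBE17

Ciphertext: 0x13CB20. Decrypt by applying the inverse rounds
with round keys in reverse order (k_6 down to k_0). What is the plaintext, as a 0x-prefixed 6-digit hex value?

s_0 = ciphertext = 0x13CB20
s_1 = InvRound(s_0, k_6) = 0x52213C
s_2 = InvRound(s_1, k_5) = 0x1FF522
s_3 = InvRound(s_2, k_4) = 0x6331FF
s_4 = InvRound(s_3, k_3) = 0x565633
s_5 = InvRound(s_4, k_2) = 0x5AE565
s_6 = InvRound(s_5, k_1) = 0x20D5AE
s_7 = InvRound(s_6, k_0) = 0xE4B20D

0xE4B20D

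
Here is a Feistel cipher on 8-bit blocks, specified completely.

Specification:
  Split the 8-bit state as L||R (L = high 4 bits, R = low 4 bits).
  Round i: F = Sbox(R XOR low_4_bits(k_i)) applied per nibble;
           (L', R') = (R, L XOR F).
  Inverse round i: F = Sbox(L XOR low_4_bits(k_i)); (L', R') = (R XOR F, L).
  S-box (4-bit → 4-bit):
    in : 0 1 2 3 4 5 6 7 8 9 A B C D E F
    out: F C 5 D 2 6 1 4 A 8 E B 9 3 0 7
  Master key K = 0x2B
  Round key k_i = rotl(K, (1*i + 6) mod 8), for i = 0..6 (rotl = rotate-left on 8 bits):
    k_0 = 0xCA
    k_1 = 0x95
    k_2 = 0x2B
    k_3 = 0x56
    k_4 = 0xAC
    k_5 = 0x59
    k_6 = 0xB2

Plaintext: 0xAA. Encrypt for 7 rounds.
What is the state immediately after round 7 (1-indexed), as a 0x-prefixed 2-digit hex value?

0x89

s_0 = plaintext = 0xAA
s_1 = Round(s_0, k_0) = 0xA5
s_2 = Round(s_1, k_1) = 0x55
s_3 = Round(s_2, k_2) = 0x55
s_4 = Round(s_3, k_3) = 0x58
s_5 = Round(s_4, k_4) = 0x87
s_6 = Round(s_5, k_5) = 0x78
s_7 = Round(s_6, k_6) = 0x89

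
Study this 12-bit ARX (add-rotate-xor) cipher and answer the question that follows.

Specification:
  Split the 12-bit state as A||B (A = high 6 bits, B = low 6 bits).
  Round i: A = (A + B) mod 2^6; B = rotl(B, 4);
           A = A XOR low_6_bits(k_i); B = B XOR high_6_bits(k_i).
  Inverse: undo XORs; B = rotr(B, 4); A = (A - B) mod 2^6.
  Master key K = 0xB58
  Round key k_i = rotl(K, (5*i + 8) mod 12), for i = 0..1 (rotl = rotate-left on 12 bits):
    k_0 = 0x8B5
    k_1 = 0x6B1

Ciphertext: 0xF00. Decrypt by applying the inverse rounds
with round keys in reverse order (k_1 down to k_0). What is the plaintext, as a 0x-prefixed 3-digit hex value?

0x96C

s_0 = ciphertext = 0xF00
s_1 = InvRound(s_0, k_1) = 0x929
s_2 = InvRound(s_1, k_0) = 0x96C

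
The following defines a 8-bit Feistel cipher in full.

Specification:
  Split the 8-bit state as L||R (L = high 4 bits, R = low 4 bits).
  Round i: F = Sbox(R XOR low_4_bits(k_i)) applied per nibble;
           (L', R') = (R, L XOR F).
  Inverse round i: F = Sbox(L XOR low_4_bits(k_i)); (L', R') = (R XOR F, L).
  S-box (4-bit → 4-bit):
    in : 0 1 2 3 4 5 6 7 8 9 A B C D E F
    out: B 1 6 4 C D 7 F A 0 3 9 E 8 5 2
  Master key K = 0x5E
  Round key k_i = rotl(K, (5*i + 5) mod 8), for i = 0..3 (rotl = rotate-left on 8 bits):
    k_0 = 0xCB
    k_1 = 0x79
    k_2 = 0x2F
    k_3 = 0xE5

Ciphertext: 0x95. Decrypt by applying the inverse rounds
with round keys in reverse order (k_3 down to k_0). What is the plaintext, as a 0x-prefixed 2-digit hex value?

s_0 = ciphertext = 0x95
s_1 = InvRound(s_0, k_3) = 0xB9
s_2 = InvRound(s_1, k_2) = 0x5B
s_3 = InvRound(s_2, k_1) = 0x55
s_4 = InvRound(s_3, k_0) = 0x05

0x05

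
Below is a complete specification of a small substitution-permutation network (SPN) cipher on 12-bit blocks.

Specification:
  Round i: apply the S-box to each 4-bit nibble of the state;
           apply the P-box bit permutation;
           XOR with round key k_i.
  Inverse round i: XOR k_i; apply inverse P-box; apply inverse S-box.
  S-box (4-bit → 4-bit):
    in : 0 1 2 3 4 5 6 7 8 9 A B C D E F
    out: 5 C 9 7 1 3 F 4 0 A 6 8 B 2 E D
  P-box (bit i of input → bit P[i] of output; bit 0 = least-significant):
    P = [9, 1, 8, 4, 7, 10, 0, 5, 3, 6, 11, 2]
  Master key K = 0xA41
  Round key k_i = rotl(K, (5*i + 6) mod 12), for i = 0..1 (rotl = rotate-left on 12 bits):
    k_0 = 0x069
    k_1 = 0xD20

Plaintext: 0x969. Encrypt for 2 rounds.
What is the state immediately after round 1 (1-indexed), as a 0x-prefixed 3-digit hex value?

s_0 = plaintext = 0x969
s_1 = Round(s_0, k_0) = 0x49E
s_2 = Round(s_1, k_1) = 0x81A

0x49E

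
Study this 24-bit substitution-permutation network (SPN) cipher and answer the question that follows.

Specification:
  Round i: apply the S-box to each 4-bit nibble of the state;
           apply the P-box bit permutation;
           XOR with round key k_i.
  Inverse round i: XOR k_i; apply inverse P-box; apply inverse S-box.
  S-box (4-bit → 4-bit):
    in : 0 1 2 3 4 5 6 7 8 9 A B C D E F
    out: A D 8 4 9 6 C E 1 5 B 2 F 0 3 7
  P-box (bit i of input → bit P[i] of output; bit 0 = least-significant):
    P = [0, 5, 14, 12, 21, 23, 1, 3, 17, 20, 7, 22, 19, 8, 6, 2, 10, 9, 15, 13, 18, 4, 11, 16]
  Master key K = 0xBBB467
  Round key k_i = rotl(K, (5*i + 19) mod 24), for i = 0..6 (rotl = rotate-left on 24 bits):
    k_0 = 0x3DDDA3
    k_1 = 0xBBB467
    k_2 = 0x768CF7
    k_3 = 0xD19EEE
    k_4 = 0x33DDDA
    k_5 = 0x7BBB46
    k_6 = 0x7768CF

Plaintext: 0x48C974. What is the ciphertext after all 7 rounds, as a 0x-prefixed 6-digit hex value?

0x277252

s_0 = plaintext = 0x48C974
s_1 = Round(s_0, k_0) = 0xB2C86C
s_2 = Round(s_1, k_1) = 0xB1C518
s_3 = Round(s_2, k_2) = 0x4E2928
s_4 = Round(s_3, k_3) = 0xD69863
s_5 = Round(s_4, k_4) = 0x393D90
s_6 = Round(s_5, k_5) = 0x5B2724
s_7 = Round(s_6, k_6) = 0x277252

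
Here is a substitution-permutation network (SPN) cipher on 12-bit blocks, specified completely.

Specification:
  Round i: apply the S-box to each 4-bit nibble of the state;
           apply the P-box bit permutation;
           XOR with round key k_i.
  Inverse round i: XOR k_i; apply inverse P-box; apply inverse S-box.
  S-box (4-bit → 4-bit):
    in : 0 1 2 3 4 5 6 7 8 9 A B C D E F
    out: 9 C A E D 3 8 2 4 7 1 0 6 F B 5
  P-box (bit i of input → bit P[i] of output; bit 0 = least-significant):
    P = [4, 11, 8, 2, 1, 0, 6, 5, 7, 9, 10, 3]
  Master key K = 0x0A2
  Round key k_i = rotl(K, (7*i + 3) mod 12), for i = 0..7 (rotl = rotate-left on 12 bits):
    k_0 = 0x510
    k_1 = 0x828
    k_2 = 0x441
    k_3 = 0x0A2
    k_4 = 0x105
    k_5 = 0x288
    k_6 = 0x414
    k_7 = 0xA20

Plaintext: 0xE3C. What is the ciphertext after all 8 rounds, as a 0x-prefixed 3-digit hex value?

s_0 = plaintext = 0xE3C
s_1 = Round(s_0, k_0) = 0xEF9
s_2 = Round(s_1, k_1) = 0x3F2
s_3 = Round(s_2, k_2) = 0xA0F
s_4 = Round(s_3, k_3) = 0x110
s_5 = Round(s_4, k_4) = 0x579
s_6 = Round(s_5, k_5) = 0x919
s_7 = Round(s_6, k_6) = 0xBE4
s_8 = Round(s_7, k_7) = 0xB17

0xB17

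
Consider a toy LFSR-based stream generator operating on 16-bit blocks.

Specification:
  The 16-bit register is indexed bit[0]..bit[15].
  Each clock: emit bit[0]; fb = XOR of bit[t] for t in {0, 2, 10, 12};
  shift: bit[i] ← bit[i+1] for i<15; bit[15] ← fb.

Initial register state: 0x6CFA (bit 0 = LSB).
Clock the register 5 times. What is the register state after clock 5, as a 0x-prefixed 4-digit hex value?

0x4B67

reg_0 = 0x6CFA
clock 1: out=0, reg = 0xB67D
clock 2: out=1, reg = 0x5B3E
clock 3: out=0, reg = 0x2D9F
clock 4: out=1, reg = 0x96CF
clock 5: out=1, reg = 0x4B67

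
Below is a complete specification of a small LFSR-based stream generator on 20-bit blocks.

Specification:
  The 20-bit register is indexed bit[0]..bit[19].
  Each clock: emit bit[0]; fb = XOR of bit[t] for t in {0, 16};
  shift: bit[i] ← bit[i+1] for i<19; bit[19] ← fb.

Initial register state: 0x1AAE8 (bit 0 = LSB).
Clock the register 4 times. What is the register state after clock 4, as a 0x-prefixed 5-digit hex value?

0x91AAE

reg_0 = 0x1AAE8
clock 1: out=0, reg = 0x8D574
clock 2: out=0, reg = 0x46ABA
clock 3: out=0, reg = 0x2355D
clock 4: out=1, reg = 0x91AAE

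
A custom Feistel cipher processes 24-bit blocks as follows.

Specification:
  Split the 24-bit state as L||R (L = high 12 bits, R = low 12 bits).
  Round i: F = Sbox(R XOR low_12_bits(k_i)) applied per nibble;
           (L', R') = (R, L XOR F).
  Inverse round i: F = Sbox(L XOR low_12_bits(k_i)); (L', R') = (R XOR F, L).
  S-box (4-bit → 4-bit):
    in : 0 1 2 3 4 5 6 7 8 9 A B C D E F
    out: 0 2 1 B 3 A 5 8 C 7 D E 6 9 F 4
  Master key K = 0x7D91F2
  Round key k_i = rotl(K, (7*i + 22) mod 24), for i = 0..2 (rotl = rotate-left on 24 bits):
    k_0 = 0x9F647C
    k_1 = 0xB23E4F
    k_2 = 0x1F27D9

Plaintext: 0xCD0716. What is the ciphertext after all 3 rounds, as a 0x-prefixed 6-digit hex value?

s_0 = plaintext = 0xCD0716
s_1 = Round(s_0, k_0) = 0x71678D
s_2 = Round(s_1, k_1) = 0x78D077
s_3 = Round(s_2, k_2) = 0x077F52

0x077F52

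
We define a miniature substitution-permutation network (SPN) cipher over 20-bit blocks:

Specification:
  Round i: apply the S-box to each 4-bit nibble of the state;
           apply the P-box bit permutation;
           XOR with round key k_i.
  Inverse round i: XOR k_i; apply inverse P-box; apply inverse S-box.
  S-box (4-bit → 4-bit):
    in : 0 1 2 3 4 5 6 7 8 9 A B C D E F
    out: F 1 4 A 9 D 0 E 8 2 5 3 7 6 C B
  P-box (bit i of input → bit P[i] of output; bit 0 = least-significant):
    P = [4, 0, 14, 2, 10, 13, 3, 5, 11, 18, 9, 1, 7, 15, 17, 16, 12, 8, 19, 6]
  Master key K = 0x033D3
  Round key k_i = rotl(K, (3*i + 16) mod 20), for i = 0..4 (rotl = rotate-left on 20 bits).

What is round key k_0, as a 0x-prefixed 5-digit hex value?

0x3033D

K = 0x033D3
k_0 = rotl(K, (3*0+16) mod 20) = rotl(K, 16) = 0x3033D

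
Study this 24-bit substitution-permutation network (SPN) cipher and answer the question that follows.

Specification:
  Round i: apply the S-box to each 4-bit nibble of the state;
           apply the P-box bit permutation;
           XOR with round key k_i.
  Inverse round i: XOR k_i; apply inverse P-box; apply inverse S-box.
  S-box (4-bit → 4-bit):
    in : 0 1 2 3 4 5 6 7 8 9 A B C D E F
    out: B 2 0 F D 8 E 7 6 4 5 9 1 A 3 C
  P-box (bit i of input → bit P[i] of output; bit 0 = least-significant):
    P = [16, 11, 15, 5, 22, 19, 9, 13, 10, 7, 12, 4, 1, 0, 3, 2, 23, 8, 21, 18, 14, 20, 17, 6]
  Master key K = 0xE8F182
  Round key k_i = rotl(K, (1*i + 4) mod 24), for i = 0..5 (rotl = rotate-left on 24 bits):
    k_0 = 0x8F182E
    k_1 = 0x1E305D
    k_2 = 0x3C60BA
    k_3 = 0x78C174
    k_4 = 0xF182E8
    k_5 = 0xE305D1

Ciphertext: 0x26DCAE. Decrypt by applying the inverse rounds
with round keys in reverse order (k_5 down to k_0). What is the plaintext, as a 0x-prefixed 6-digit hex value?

0x07F7FA

s_0 = ciphertext = 0x26DCAE
s_1 = InvRound(s_0, k_5) = 0xB03FC3
s_2 = InvRound(s_1, k_4) = 0x217AB3
s_3 = InvRound(s_2, k_3) = 0xD10837
s_4 = InvRound(s_3, k_2) = 0xC4610E
s_5 = InvRound(s_4, k_1) = 0x3EEFE2
s_6 = InvRound(s_5, k_0) = 0x07F7FA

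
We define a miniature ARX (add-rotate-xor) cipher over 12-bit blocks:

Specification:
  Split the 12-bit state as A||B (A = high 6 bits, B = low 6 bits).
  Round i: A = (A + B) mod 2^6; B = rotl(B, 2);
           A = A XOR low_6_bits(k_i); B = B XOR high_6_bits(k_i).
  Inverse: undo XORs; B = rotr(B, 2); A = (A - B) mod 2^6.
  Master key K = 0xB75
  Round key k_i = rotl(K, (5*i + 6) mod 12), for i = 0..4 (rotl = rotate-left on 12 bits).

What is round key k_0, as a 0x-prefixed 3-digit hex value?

K = 0xB75
k_0 = rotl(K, (5*0+6) mod 12) = rotl(K, 6) = 0xD6D

0xD6D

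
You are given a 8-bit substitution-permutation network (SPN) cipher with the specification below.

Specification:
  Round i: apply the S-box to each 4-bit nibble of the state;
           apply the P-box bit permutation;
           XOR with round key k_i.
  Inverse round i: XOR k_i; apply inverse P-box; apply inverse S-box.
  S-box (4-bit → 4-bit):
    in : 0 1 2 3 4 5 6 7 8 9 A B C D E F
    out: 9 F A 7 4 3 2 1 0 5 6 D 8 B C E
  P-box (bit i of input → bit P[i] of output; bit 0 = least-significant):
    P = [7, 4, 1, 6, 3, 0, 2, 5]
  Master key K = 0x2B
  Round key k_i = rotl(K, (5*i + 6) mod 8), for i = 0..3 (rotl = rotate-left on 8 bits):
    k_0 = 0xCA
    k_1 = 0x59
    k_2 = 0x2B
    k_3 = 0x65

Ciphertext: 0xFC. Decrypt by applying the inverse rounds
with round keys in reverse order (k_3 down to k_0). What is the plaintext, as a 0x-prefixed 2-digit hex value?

0x28

s_0 = ciphertext = 0xFC
s_1 = InvRound(s_0, k_3) = 0x55
s_2 = InvRound(s_1, k_2) = 0xBF
s_3 = InvRound(s_2, k_1) = 0xEB
s_4 = InvRound(s_3, k_0) = 0x28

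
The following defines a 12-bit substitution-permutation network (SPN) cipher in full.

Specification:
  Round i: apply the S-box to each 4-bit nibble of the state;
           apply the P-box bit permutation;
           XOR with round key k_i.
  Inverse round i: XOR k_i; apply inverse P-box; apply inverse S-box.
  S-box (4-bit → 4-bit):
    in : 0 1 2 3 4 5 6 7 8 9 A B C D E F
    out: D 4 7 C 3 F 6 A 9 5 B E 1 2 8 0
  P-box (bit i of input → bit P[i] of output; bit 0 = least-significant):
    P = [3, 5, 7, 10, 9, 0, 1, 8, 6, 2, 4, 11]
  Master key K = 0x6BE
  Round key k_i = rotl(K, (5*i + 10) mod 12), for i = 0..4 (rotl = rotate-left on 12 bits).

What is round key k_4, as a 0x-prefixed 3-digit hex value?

K = 0x6BE
k_0 = rotl(K, (5*0+10) mod 12) = rotl(K, 10) = 0x9AF
k_1 = rotl(K, (5*1+10) mod 12) = rotl(K, 3) = 0x5F3
k_2 = rotl(K, (5*2+10) mod 12) = rotl(K, 8) = 0xE6B
k_3 = rotl(K, (5*3+10) mod 12) = rotl(K, 1) = 0xD7C
k_4 = rotl(K, (5*4+10) mod 12) = rotl(K, 6) = 0xF9A

0xF9A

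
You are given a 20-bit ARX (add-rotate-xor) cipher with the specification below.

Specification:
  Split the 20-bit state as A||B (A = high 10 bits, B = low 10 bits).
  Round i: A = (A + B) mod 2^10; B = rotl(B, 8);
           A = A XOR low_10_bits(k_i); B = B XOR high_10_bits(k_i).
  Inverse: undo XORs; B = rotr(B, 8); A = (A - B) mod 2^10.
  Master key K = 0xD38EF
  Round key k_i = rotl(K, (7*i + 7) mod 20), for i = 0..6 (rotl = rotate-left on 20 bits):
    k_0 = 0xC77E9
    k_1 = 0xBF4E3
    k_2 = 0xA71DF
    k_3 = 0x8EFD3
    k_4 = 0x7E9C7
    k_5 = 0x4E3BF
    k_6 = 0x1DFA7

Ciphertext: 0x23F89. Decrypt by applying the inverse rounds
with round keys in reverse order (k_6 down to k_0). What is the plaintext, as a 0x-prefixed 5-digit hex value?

0x259FF

s_0 = ciphertext = 0x23F89
s_1 = InvRound(s_0, k_6) = 0xCB7FB
s_2 = InvRound(s_1, k_5) = 0x6130E
s_3 = InvRound(s_2, k_4) = 0x1C7D2
s_4 = InvRound(s_3, k_3) = 0xFF7A5
s_5 = InvRound(s_4, k_2) = 0x4F4E5
s_6 = InvRound(s_5, k_1) = 0x5F062
s_7 = InvRound(s_6, k_0) = 0x259FF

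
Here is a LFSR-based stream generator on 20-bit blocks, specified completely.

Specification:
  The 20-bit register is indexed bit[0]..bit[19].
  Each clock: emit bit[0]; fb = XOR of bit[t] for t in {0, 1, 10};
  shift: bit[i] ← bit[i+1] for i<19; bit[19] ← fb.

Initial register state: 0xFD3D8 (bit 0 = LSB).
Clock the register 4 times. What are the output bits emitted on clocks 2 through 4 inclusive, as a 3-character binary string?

reg_0 = 0xFD3D8
clock 1: out=0, reg = 0x7E9EC
clock 2: out=0, reg = 0x3F4F6
clock 3: out=0, reg = 0x1FA7B
clock 4: out=1, reg = 0x0FD3D

001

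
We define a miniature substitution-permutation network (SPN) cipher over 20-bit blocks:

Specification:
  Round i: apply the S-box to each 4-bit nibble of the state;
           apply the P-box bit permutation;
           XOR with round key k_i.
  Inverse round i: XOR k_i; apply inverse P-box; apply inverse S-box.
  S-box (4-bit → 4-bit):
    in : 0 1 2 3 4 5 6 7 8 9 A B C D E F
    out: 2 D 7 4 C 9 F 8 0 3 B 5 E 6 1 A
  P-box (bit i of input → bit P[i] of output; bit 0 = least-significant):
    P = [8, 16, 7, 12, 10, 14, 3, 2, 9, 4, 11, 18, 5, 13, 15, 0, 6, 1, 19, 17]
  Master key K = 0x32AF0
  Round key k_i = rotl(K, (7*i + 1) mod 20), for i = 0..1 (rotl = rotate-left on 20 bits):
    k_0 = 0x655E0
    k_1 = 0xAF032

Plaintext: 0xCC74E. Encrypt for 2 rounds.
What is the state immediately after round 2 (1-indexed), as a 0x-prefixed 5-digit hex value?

s_0 = plaintext = 0xCC74E
s_1 = Round(s_0, k_0) = 0x8F4EF
s_2 = Round(s_1, k_1) = 0xFCC33

0xFCC33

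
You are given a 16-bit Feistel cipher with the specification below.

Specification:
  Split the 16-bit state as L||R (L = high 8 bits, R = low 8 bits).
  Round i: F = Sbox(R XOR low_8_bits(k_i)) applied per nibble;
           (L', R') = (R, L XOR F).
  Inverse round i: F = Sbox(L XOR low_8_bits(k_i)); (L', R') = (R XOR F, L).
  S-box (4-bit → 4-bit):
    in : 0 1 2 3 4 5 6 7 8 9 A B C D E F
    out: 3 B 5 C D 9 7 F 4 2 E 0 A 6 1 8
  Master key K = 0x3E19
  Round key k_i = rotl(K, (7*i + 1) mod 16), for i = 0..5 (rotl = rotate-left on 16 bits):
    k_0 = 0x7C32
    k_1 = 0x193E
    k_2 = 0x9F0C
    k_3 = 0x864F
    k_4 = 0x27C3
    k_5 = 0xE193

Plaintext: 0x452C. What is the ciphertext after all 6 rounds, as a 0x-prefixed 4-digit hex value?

s_0 = plaintext = 0x452C
s_1 = Round(s_0, k_0) = 0x2CF4
s_2 = Round(s_1, k_1) = 0xF482
s_3 = Round(s_2, k_2) = 0x82B5
s_4 = Round(s_3, k_3) = 0xB50C
s_5 = Round(s_4, k_4) = 0x0C1D
s_6 = Round(s_5, k_5) = 0x1D4D

0x1D4D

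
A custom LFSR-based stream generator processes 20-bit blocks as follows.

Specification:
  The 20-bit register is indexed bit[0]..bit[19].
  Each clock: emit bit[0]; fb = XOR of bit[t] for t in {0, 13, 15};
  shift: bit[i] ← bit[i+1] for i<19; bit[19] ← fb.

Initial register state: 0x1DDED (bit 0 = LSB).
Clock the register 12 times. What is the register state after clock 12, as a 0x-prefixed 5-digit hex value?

reg_0 = 0x1DDED
clock 1: out=1, reg = 0x0EEF6
clock 2: out=0, reg = 0x0777B
clock 3: out=1, reg = 0x03BBD
clock 4: out=1, reg = 0x01DDE
clock 5: out=0, reg = 0x00EEF
clock 6: out=1, reg = 0x80777
clock 7: out=1, reg = 0xC03BB
clock 8: out=1, reg = 0xE01DD
clock 9: out=1, reg = 0xF00EE
clock 10: out=0, reg = 0x78077
clock 11: out=1, reg = 0x3C03B
clock 12: out=1, reg = 0x1E01D

0x1E01D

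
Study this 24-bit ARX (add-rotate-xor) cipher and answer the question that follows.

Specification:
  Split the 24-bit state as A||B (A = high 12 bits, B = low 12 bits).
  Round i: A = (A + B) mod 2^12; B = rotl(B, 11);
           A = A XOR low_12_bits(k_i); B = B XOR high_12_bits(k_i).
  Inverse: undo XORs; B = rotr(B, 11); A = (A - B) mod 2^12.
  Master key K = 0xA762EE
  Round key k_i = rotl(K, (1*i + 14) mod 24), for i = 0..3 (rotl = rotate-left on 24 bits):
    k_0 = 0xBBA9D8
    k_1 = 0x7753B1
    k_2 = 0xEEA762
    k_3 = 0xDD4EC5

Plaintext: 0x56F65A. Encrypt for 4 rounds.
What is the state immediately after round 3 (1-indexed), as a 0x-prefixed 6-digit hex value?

s_0 = plaintext = 0x56F65A
s_1 = Round(s_0, k_0) = 0x211897
s_2 = Round(s_1, k_1) = 0x919B3E
s_3 = Round(s_2, k_2) = 0x335B75
s_4 = Round(s_3, k_3) = 0x06F06E

0x335B75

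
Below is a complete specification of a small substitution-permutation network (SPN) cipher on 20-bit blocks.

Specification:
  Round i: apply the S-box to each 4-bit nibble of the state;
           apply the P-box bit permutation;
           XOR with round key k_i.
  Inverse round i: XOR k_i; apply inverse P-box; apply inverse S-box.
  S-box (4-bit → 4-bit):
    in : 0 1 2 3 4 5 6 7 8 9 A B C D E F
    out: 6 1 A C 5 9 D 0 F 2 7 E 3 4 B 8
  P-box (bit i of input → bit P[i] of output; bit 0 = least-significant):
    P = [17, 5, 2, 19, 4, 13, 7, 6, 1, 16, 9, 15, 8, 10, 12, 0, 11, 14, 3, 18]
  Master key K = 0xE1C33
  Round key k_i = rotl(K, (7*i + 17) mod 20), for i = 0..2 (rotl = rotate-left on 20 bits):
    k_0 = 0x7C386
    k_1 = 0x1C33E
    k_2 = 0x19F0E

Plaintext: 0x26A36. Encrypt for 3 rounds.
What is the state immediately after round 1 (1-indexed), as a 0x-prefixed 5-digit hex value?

0x89041

s_0 = plaintext = 0x26A36
s_1 = Round(s_0, k_0) = 0x89041
s_2 = Round(s_1, k_1) = 0x68DA6
s_3 = Round(s_2, k_2) = 0xFA093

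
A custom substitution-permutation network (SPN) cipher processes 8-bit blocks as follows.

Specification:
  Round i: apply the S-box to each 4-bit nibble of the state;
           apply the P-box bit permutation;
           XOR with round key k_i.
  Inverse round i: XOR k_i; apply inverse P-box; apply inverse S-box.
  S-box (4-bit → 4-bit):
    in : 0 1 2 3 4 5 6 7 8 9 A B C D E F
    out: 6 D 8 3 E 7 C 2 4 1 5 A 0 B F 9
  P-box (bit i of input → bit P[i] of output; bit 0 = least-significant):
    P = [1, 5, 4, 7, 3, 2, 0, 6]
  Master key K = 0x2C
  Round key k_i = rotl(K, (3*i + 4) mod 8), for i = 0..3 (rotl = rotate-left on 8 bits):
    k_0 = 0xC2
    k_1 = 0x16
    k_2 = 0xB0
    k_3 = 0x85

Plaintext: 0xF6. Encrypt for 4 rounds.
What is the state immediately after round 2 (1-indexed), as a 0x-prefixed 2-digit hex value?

s_0 = plaintext = 0xF6
s_1 = Round(s_0, k_0) = 0x1A
s_2 = Round(s_1, k_1) = 0x4D
s_3 = Round(s_2, k_2) = 0x57
s_4 = Round(s_3, k_3) = 0xA8

0x4D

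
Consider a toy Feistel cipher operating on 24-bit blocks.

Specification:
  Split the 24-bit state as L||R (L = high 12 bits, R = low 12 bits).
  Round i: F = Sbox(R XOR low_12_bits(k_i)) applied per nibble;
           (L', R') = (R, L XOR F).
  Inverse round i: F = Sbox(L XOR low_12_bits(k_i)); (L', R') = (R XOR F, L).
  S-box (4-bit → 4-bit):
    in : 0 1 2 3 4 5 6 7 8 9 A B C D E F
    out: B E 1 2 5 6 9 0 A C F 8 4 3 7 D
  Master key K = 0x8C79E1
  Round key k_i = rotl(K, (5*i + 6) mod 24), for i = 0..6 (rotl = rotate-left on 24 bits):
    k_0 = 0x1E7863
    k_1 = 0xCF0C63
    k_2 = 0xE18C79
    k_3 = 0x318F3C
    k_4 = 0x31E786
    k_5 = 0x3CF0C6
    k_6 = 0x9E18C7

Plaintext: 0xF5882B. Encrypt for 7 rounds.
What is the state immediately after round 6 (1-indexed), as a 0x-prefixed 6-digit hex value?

0xD6254F

s_0 = plaintext = 0xF5882B
s_1 = Round(s_0, k_0) = 0x82B402
s_2 = Round(s_1, k_1) = 0x4022B5
s_3 = Round(s_2, k_2) = 0x2B5346
s_4 = Round(s_3, k_3) = 0x3466BA
s_5 = Round(s_4, k_4) = 0x6BAD62
s_6 = Round(s_5, k_5) = 0xD6254F
s_7 = Round(s_6, k_6) = 0x54FEC8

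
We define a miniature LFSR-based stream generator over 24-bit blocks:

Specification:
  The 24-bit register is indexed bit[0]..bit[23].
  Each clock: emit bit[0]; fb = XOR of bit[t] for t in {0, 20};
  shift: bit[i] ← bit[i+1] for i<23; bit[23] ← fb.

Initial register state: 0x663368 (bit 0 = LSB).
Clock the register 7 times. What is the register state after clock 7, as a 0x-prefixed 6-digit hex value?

0x1CCC66

reg_0 = 0x663368
clock 1: out=0, reg = 0x3319B4
clock 2: out=0, reg = 0x998CDA
clock 3: out=0, reg = 0xCCC66D
clock 4: out=1, reg = 0xE66336
clock 5: out=0, reg = 0x73319B
clock 6: out=1, reg = 0x3998CD
clock 7: out=1, reg = 0x1CCC66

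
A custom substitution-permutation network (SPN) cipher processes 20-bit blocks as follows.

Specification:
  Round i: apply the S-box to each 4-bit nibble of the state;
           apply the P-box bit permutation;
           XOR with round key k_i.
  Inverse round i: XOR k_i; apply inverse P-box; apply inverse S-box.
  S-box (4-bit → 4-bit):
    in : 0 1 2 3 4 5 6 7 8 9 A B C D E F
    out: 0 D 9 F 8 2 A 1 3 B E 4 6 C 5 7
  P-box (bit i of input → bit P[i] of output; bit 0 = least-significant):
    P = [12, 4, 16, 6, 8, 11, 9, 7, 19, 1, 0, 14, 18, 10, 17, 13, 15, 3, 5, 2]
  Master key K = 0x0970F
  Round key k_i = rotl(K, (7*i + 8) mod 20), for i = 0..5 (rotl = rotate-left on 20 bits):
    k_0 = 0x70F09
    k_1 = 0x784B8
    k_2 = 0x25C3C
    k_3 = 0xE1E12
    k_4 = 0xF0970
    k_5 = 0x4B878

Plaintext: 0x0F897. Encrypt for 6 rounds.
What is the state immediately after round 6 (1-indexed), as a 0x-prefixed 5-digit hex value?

s_0 = plaintext = 0x0F897
s_1 = Round(s_0, k_0) = 0x9128B
s_2 = Round(s_1, k_1) = 0x86DB4
s_3 = Round(s_2, k_2) = 0x2BA75
s_4 = Round(s_3, k_3) = 0xCDF05
s_5 = Round(s_4, k_4) = 0x5294B
s_6 = Round(s_5, k_5) = 0x9D8F2

0x9D8F2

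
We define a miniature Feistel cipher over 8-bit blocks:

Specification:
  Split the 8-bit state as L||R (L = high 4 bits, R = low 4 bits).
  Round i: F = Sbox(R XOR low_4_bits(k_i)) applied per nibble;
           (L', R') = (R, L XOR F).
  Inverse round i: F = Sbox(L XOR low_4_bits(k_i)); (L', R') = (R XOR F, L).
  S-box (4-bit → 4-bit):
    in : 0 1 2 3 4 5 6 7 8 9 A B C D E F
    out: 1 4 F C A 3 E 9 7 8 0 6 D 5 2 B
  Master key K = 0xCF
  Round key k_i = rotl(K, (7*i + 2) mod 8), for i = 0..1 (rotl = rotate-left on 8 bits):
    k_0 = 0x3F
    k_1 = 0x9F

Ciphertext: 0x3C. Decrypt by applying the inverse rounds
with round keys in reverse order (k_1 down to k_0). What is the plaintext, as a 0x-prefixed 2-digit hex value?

0x11

s_0 = ciphertext = 0x3C
s_1 = InvRound(s_0, k_1) = 0x13
s_2 = InvRound(s_1, k_0) = 0x11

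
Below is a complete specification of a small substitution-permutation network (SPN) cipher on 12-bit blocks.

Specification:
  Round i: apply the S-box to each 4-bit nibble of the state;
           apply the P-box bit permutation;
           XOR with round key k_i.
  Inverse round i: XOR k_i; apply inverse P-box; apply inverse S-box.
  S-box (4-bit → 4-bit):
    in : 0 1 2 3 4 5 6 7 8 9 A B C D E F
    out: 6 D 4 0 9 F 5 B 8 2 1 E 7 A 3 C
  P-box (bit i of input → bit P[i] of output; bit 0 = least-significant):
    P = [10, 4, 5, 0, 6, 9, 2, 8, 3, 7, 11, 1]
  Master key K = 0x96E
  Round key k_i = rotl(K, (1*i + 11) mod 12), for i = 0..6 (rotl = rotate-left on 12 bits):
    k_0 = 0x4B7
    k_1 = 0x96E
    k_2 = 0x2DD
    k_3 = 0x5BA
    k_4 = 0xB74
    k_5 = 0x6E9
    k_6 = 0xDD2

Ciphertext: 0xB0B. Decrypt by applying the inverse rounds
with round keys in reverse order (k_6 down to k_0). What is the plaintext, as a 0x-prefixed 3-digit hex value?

0x681

s_0 = ciphertext = 0xB0B
s_1 = InvRound(s_0, k_6) = 0xEE7
s_2 = InvRound(s_1, k_5) = 0x123
s_3 = InvRound(s_2, k_4) = 0xFCD
s_4 = InvRound(s_3, k_3) = 0xFCB
s_5 = InvRound(s_4, k_2) = 0xFFE
s_6 = InvRound(s_5, k_1) = 0x99E
s_7 = InvRound(s_6, k_0) = 0x681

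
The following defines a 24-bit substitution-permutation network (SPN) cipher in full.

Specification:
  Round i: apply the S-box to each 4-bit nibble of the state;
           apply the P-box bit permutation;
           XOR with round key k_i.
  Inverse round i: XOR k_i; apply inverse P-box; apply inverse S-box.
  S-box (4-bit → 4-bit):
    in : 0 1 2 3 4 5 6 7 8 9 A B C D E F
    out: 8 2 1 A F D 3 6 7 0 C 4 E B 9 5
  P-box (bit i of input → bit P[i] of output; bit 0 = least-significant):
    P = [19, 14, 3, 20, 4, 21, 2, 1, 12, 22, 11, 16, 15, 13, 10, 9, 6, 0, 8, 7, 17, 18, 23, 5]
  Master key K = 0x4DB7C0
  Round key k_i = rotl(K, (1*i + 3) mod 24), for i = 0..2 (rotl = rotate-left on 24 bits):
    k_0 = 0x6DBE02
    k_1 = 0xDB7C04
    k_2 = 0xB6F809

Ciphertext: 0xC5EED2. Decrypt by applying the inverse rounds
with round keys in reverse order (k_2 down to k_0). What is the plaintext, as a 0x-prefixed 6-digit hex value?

s_0 = ciphertext = 0xC5EED2
s_1 = InvRound(s_0, k_2) = 0x2DADDA
s_2 = InvRound(s_1, k_1) = 0x85264C
s_3 = InvRound(s_2, k_0) = 0xB228CF

0xB228CF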